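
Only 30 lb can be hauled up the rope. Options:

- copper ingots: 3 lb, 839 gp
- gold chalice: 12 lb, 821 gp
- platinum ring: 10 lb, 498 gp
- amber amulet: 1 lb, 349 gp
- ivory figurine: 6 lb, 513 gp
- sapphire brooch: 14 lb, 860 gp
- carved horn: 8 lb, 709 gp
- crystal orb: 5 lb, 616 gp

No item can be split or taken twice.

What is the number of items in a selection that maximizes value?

Optimal total is 3334.
For example copper ingots + gold chalice + amber amulet + carved horn + crystal orb achieves it, using 29 lb.
Every optimal selection uses 5 items.

5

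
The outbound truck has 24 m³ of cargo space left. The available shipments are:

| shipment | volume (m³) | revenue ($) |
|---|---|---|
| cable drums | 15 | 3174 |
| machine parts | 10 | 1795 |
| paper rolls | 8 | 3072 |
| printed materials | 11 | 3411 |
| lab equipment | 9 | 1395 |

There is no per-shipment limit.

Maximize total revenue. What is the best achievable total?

Best packing: 3×paper rolls — 24 m³, 9216 total.
No other feasible combination exceeds 9216.

9216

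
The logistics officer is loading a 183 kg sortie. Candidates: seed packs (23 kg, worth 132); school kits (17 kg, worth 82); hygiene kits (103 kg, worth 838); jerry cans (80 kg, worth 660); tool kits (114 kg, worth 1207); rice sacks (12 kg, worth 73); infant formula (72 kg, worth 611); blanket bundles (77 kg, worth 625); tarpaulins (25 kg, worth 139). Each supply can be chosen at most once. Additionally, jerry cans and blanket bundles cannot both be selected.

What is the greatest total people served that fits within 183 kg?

1560

Ranking by ratio (people served/kg): tool kits 10.59, infant formula 8.49, jerry cans 8.25, hygiene kits 8.14.
Taking the top-ratio supplies first gives seed packs + tool kits + rice sacks + tarpaulins for 1551 (174 kg).
Replace rice sacks with school kits: the trade gains 9 net, giving 1560 at 179 kg.
Next best is seed packs + tool kits + rice sacks + tarpaulins at 1551 (174 kg) — short by 9.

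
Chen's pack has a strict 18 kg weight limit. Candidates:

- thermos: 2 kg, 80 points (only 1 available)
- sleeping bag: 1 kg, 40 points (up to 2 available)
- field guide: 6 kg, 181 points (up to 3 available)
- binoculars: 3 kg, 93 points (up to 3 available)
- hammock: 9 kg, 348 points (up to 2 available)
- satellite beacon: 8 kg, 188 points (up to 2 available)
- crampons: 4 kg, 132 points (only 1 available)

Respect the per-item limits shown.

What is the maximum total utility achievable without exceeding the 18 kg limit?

696

Taking the top-ratio items first gives thermos + 2×sleeping bag + hammock + crampons for 640 (17 kg).
The 8 kg tied up in thermos and 2×sleeping bag and crampons is better spent on hammock — total rises to 696 (18 kg).
Every other selection either busts 18 kg or exceeds an availability limit or fails to beat 696.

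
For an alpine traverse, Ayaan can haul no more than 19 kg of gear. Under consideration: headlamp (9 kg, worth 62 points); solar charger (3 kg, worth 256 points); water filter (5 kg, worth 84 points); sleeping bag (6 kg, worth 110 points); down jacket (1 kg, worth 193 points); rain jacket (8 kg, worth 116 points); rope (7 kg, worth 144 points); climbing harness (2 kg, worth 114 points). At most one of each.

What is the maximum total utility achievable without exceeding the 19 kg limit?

The ratio ordering already packs tightly: solar charger + sleeping bag + down jacket + rope + climbing harness, 19 kg, 817.
Nothing else within 19 kg beats 817.

817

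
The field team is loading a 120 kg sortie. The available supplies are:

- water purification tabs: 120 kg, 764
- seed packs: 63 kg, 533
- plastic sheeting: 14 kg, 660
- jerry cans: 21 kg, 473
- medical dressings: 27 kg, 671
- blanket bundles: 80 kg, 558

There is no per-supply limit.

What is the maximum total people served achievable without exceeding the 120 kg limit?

5280

Density check — plastic sheeting 47.14, medical dressings 24.85, jerry cans 22.52 are the best per kg.
Taking 8×plastic sheeting: 112 kg used, 5280 in people served.
That's the maximum — no swap from here does better than 5280.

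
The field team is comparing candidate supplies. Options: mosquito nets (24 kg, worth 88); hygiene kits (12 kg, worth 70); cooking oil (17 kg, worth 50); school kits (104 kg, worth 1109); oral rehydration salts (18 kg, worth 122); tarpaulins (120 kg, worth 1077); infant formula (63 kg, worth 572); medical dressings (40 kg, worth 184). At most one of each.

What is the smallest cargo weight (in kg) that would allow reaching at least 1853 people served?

197

Look for the lowest-cargo combination reaching 1853.
hygiene kits + school kits + oral rehydration salts + infant formula: 1873 people served at 197 kg.
Any bundle with less than 197 kg falls short of 1853.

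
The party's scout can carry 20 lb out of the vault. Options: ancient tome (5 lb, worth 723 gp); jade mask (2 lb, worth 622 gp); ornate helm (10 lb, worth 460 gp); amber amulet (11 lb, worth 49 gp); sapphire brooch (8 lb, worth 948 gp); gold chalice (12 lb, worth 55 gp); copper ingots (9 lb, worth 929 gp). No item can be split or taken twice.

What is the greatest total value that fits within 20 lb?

A density-first pass picks ancient tome + jade mask + sapphire brooch — 2293 at 15 lb.
The 5 lb tied up in ancient tome is better spent on copper ingots — total rises to 2499 (19 lb).
Next best is ancient tome + jade mask + sapphire brooch at 2293 (15 lb) — short by 206.

2499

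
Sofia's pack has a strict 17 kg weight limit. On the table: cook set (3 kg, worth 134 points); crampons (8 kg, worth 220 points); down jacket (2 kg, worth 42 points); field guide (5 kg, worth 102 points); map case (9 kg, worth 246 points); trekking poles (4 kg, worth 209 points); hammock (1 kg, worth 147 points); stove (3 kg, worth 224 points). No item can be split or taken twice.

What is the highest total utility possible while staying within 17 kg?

Ranking by ratio (utility/kg): hammock 147.00, stove 74.67, trekking poles 52.25.
The ratio heuristic lands on cook set + down jacket + trekking poles + hammock + stove (756) but leaves 4 kg idle.
Replace cook set and down jacket with map case: the trade gains 70 net, giving 826 at 17 kg.

826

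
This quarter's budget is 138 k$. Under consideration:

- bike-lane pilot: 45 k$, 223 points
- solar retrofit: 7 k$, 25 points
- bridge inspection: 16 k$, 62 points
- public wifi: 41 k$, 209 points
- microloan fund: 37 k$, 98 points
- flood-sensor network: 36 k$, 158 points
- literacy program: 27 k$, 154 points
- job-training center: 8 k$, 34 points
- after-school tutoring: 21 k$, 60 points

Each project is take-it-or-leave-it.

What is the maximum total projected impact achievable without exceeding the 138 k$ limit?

By projected impact per k$: literacy program 5.70, public wifi 5.10, bike-lane pilot 4.96 lead.
Taking bike-lane pilot + bridge inspection + public wifi + literacy program + job-training center: 137 k$ used, 682 in projected impact.
The spare 1 k$ is too small for any remaining project, and no exchange beats 682.

682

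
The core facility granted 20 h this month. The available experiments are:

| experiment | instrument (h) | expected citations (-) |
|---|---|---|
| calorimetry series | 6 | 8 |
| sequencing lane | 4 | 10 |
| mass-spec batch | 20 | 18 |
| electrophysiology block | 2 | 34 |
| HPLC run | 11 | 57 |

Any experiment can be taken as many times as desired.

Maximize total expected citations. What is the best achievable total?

By expected citations per h: electrophysiology block 17.00, HPLC run 5.18, sequencing lane 2.50, calorimetry series 1.33 lead.
10×electrophysiology block uses 20 of the 20 h and totals 340.

340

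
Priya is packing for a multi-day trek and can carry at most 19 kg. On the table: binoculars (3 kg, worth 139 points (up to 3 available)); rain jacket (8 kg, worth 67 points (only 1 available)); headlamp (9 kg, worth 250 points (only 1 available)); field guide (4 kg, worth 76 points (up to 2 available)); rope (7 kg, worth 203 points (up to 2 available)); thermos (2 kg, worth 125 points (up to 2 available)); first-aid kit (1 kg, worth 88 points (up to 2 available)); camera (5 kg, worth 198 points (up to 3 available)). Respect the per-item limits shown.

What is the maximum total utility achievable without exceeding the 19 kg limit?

961

Ranking by ratio (utility/kg): first-aid kit 88.00, thermos 62.50, binoculars 46.33.
Greedy by ratio would take 3×binoculars + field guide + 2×thermos + 2×first-aid kit: 19 kg used, total 919.
The 10 kg tied up in 2×binoculars and field guide is better spent on 2×camera — total rises to 961 (19 kg).
Nothing else within 19 kg beats 961.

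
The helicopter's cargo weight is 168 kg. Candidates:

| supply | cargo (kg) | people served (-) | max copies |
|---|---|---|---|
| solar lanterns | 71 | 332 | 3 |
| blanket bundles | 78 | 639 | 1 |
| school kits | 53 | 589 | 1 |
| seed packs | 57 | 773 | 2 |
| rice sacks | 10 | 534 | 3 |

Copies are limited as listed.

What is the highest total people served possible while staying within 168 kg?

3148

The ratio ordering already packs tightly: 2×seed packs + 3×rice sacks, 144 kg, 3148.
The spare 24 kg is too small for any remaining supply, and no exchange beats 3148.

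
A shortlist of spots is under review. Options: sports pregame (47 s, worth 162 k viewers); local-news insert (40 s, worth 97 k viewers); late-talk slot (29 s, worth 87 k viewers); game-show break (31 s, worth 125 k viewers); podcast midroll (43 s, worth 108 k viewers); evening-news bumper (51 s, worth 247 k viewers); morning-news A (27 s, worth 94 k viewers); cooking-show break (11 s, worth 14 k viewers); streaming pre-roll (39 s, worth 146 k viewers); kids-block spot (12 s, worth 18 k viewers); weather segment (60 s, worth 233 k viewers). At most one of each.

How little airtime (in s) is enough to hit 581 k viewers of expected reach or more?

Need the lightest bundle worth ≥ 581.
game-show break + evening-news bumper + weather segment reaches 605 using 142 s.
Below 142 s the best achievable stays under 581.

142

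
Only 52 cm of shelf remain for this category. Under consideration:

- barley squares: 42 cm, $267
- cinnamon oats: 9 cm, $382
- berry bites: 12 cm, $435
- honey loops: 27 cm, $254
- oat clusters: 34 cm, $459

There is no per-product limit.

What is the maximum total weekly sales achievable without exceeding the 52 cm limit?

2016

The ratio heuristic lands on 5×cinnamon oats (1910) but leaves 7 cm idle.
Replace 2×cinnamon oats with 2×berry bites: the trade gains 106 net, giving 2016 at 51 cm.
The spare 1 cm is too small for any remaining product, and no exchange beats 2016.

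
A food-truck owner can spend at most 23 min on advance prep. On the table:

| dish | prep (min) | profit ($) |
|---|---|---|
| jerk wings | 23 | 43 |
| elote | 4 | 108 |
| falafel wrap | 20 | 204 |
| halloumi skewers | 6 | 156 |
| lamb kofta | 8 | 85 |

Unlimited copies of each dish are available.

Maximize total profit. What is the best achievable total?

Taking the top-ratio dishes first gives 5×elote for 540 (20 min).
Dropping elote frees 4 min; slotting in halloumi skewers (6 min) lifts the total to 588 at 22 min.
That's the maximum — no swap from here does better than 588.

588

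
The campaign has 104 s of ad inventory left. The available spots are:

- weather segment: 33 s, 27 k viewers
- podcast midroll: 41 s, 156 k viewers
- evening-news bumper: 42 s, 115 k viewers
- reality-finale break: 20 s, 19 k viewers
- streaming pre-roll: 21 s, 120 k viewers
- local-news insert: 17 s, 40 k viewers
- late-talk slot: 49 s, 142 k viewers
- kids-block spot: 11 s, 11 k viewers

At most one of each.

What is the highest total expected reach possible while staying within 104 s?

Ranking by ratio (expected reach/s): streaming pre-roll 5.71, podcast midroll 3.80, late-talk slot 2.90.
Taking podcast midroll + evening-news bumper + streaming pre-roll: 104 s used, 391 in expected reach.
Runner-up podcast midroll + reality-finale break + streaming pre-roll + local-news insert tops out at 335.

391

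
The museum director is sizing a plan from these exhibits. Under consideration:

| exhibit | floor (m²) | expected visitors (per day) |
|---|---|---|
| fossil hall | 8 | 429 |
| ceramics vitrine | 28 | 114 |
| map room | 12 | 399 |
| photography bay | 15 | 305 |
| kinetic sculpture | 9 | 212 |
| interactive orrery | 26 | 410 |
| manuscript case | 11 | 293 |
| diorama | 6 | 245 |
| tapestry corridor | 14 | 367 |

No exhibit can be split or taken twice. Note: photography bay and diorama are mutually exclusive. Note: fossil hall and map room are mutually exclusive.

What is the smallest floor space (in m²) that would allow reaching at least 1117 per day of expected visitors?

Look for the lowest-floor combination reaching 1117.
Taking fossil hall + kinetic sculpture + manuscript case + diorama gives 1179 (≥ 1117) for 34 m².
No combination under 34 m² hits 1117.

34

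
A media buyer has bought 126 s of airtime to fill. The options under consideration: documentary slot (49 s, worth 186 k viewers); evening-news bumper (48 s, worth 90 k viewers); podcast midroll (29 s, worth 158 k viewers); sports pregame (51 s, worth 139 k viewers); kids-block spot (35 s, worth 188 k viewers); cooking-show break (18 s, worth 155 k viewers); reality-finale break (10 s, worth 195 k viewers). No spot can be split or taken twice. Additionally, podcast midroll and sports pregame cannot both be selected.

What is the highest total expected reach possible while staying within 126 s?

727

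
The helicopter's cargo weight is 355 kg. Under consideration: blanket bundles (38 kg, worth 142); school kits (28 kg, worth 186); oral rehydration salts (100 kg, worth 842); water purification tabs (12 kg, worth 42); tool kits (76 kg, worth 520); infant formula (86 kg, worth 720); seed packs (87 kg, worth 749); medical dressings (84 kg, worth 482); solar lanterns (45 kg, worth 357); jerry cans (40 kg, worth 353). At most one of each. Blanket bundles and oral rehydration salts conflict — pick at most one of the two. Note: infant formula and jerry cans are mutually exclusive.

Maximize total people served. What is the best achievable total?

2854

Taking school kits + oral rehydration salts + infant formula + seed packs + solar lanterns: 346 kg used, 2854 in people served.
An exhaustive check of the 1024 subsets confirms 2854.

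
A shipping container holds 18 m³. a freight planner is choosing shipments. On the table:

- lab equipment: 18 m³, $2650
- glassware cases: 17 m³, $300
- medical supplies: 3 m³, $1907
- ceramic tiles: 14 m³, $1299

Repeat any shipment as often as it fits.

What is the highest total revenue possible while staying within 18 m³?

11442

Best packing: 6×medical supplies — 18 m³, 11442 total.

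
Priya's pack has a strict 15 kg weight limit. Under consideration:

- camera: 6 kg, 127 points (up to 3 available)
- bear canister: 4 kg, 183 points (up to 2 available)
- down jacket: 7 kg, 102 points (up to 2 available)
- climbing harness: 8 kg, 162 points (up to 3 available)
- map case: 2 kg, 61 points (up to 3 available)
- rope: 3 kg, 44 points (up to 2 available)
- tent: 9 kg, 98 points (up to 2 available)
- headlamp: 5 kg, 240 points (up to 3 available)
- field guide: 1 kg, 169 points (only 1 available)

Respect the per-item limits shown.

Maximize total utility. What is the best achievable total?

The ratio ordering already packs tightly: bear canister + 2×headlamp + field guide, 15 kg, 832.
Nothing else within 15 kg beats 832.

832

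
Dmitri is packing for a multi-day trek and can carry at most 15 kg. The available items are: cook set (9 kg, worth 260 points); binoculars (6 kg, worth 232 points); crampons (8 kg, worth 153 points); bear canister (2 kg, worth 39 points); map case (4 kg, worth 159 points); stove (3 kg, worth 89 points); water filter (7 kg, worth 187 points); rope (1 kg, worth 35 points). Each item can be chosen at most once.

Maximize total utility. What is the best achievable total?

By utility per kg: map case 39.75, binoculars 38.67, rope 35.00 lead.
Filling by ratio: binoculars + map case + stove + rope for 515, with 1 kg left unused.
Replace rope with bear canister: the trade gains 4 net, giving 519 at 15 kg.

519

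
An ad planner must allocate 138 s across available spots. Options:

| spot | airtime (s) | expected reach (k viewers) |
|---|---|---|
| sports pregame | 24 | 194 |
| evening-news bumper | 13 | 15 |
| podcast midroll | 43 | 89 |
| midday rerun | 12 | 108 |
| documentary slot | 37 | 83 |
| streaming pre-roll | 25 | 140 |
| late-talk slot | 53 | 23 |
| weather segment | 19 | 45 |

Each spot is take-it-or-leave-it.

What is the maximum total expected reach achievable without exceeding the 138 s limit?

By expected reach per s: midday rerun 9.00, sports pregame 8.08, streaming pre-roll 5.60, weather segment 2.37 lead.
Taking the top-ratio spots first gives sports pregame + evening-news bumper + midday rerun + documentary slot + streaming pre-roll + weather segment for 585 (130 s).
Replace documentary slot with podcast midroll: the trade gains 6 net, giving 591 at 136 s.
Runner-up sports pregame + evening-news bumper + midday rerun + documentary slot + streaming pre-roll + weather segment tops out at 585.

591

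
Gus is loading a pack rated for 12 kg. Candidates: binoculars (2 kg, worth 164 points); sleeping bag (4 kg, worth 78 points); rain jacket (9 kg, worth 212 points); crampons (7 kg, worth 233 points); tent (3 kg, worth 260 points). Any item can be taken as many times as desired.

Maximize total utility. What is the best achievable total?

Taking 4×tent: 12 kg used, 1040 in utility.
Nothing else within 12 kg beats 1040.

1040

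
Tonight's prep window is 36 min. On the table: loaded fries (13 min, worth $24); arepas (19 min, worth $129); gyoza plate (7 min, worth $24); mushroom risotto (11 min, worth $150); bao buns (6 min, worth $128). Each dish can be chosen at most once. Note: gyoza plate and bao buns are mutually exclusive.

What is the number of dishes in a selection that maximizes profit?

3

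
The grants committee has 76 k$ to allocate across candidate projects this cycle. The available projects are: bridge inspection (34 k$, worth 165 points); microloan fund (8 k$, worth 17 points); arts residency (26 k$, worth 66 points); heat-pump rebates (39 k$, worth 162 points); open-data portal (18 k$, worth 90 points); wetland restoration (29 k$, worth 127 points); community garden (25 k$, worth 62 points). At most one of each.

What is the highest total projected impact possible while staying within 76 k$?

327

A density-first pass picks bridge inspection + microloan fund + open-data portal — 272 at 60 k$.
Dropping microloan fund and open-data portal frees 26 k$; slotting in heat-pump rebates (39 k$) lifts the total to 327 at 73 k$.
The closest alternative, bridge inspection + microloan fund + wetland restoration, reaches only 309.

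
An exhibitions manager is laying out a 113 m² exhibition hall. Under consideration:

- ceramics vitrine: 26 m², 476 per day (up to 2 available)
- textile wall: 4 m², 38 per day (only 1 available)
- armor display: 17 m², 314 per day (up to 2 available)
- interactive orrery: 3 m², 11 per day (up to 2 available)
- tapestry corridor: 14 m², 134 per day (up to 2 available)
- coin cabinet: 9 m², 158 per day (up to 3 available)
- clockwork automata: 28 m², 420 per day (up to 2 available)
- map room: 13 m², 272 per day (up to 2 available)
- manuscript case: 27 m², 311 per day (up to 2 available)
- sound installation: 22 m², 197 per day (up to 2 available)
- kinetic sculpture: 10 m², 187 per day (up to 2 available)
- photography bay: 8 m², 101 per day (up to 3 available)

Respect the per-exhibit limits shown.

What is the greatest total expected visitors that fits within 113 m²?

2126

A density-first pass picks ceramics vitrine + textile wall + 2×armor display + interactive orrery + 2×map room + 2×kinetic sculpture — 2071 at 113 m².
Reworking the packing: 2×ceramics vitrine + armor display + 2×coin cabinet + 2×map room uses 113 m² and improves the total to 2126.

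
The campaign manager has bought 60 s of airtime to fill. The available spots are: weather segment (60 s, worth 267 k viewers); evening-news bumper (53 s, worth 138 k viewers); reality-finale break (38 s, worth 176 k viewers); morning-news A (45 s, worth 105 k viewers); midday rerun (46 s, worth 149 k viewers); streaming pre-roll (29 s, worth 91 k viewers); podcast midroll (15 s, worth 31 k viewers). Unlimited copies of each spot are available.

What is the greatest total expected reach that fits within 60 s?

Ranking by ratio (expected reach/s): reality-finale break 4.63, weather segment 4.45, midday rerun 3.24, streaming pre-roll 3.14.
Filling by ratio: reality-finale break + podcast midroll for 207, with 7 s left unused.
Dropping reality-finale break and podcast midroll frees 53 s; slotting in weather segment (60 s) lifts the total to 267 at 60 s.

267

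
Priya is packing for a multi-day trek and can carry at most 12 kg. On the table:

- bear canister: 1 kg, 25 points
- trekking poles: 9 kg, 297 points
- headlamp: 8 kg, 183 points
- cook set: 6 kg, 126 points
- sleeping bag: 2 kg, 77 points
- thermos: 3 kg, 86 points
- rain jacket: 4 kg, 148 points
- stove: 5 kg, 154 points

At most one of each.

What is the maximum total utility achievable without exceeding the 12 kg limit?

404

Density check — sleeping bag 38.50, rain jacket 37.00, trekking poles 33.00, stove 30.80 are the best per kg.
Taking bear canister + sleeping bag + rain jacket + stove: 12 kg used, 404 in utility.
Next best is bear canister + trekking poles + sleeping bag at 399 (12 kg) — short by 5.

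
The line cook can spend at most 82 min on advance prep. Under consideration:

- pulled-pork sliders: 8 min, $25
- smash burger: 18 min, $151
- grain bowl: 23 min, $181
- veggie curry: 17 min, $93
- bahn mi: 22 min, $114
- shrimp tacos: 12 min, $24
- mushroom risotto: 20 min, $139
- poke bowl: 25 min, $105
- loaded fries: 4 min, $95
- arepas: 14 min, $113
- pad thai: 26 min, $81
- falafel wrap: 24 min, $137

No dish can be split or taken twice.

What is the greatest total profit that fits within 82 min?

679

Best packing: smash burger + grain bowl + mushroom risotto + loaded fries + arepas — 79 min, 679 total.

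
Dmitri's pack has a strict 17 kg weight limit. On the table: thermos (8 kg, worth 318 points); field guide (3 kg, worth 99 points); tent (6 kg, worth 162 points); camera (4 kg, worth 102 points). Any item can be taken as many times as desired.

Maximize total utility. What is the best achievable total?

636

Taking 2×thermos: 16 kg used, 636 in utility.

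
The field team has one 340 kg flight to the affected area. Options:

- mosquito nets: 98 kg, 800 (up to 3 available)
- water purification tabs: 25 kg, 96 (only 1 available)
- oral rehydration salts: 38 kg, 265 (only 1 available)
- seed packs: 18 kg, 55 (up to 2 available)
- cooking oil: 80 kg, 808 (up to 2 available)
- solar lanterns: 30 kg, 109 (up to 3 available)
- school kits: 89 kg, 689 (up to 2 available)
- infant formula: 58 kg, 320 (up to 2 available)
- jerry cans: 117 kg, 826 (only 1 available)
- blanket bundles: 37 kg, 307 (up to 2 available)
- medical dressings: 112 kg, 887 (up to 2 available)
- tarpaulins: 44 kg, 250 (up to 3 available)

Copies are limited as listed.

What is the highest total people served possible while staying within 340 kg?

Best packing: mosquito nets + 2×cooking oil + 2×blanket bundles — 332 kg, 3030 total.

3030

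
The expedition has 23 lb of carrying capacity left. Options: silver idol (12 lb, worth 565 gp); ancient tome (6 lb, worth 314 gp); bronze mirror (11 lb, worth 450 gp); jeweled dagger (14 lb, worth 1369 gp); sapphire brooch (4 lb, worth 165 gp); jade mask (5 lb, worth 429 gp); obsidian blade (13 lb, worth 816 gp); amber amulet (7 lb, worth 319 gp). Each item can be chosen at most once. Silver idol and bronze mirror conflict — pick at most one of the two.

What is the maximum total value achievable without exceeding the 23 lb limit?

1963

Ranking by ratio (value/lb): jeweled dagger 97.79, jade mask 85.80, obsidian blade 62.77.
Jeweled dagger + sapphire brooch + jade mask uses 23 of the 23 lb and totals 1963.
Next best is jeweled dagger + jade mask at 1798 (19 lb) — short by 165.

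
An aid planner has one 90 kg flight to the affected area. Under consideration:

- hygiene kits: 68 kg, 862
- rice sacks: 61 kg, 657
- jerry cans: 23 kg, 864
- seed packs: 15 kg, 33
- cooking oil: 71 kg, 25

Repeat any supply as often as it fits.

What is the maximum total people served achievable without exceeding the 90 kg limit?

By people served per kg: jerry cans 37.57, hygiene kits 12.68, rice sacks 10.77, seed packs 2.20 lead.
Taking 3×jerry cans + seed packs: 84 kg used, 2625 in people served.
The spare 6 kg is too small for any remaining supply, and no exchange beats 2625.

2625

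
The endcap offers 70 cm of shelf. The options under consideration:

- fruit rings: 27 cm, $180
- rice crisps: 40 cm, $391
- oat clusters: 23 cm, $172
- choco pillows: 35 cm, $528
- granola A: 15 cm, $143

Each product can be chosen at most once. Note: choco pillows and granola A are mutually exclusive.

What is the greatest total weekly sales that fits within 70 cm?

Best packing: fruit rings + choco pillows — 62 cm, 708 total.

708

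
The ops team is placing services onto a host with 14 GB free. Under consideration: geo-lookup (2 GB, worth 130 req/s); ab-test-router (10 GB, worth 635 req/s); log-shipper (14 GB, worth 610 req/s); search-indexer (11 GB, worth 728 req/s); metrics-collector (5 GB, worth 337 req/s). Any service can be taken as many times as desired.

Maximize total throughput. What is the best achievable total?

934

Ranking by ratio (throughput/GB): metrics-collector 67.40, search-indexer 66.18, geo-lookup 65.00.
2×geo-lookup + 2×metrics-collector uses 14 of the 14 GB and totals 934.
That's the maximum — no swap from here does better than 934.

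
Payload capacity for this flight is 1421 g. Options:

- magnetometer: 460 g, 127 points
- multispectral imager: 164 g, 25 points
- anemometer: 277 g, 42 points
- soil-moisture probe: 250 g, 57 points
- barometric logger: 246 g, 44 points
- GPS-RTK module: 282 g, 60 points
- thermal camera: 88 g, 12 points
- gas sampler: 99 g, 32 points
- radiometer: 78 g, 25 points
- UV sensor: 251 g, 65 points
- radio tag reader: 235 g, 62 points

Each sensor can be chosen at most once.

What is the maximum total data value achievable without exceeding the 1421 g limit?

The ratio heuristic lands on magnetometer + soil-moisture probe + gas sampler + radiometer + UV sensor + radio tag reader (368) but leaves 48 g idle.
Dropping soil-moisture probe frees 250 g; slotting in GPS-RTK module (282 g) lifts the total to 371 at 1405 g.
No other feasible combination exceeds 371.

371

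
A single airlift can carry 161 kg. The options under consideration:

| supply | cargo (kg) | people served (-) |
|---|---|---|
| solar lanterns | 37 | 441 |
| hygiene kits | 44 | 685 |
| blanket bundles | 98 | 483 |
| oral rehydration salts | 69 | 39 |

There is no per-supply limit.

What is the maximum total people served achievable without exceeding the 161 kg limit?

2055

3×hygiene kits uses 132 of the 161 kg and totals 2055.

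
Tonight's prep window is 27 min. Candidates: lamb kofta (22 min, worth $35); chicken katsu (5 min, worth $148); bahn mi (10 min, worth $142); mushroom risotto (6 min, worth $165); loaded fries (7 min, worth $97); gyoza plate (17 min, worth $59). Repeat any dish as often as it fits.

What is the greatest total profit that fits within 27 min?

Ranking by ratio (profit/min): chicken katsu 29.60, mushroom risotto 27.50, bahn mi 14.20.
Filling by ratio: 5×chicken katsu for 740, with 2 min left unused.
Replace 2×chicken katsu with 2×mushroom risotto: the trade gains 34 net, giving 774 at 27 min.

774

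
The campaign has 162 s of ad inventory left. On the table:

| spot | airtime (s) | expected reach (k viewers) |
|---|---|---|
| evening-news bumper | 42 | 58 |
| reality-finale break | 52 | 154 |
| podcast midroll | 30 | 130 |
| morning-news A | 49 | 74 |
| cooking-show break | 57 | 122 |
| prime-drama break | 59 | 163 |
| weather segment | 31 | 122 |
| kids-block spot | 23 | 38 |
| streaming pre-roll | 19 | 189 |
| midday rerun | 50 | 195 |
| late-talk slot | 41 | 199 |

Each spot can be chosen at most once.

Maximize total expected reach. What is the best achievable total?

737

The ratio heuristic lands on podcast midroll + weather segment + kids-block spot + streaming pre-roll + late-talk slot (678) but leaves 18 s idle.
But reality-finale break + streaming pre-roll + midday rerun + late-talk slot fits in 162 s and reaches 737.
Every other selection either busts 162 s or fails to beat 737.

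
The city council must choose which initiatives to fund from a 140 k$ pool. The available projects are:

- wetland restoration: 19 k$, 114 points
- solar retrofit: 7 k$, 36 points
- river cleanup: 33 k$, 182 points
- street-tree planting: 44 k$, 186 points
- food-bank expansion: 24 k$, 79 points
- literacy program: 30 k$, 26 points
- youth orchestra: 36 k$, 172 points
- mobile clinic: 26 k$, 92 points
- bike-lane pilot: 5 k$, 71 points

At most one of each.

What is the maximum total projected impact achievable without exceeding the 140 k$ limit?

725

Greedy by ratio would take wetland restoration + solar retrofit + river cleanup + youth orchestra + mobile clinic + bike-lane pilot: 126 k$ used, total 667.
The 33 k$ tied up in solar retrofit and mobile clinic is better spent on street-tree planting — total rises to 725 (137 k$).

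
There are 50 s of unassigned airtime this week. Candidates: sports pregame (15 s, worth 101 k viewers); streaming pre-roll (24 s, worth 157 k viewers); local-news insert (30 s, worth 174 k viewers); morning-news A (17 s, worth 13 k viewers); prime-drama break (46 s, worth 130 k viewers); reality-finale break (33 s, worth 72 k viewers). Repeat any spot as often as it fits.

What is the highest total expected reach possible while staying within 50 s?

Greedy by ratio would take 3×sports pregame: 45 s used, total 303.
Dropping 3×sports pregame frees 45 s; slotting in 2×streaming pre-roll (48 s) lifts the total to 314 at 48 s.
No other feasible combination exceeds 314.

314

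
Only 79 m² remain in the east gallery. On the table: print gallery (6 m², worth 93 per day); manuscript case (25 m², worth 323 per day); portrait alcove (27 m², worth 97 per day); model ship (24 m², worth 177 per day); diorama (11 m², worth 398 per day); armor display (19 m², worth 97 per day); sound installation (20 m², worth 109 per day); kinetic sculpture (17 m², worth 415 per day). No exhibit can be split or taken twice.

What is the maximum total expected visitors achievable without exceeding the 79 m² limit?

Ranking by ratio (expected visitors/m²): diorama 36.18, kinetic sculpture 24.41, print gallery 15.50, manuscript case 12.92.
The ratio ordering already packs tightly: print gallery + manuscript case + diorama + sound installation + kinetic sculpture, 79 m², 1338.
The closest alternative, print gallery + manuscript case + diorama + armor display + kinetic sculpture, reaches only 1326.

1338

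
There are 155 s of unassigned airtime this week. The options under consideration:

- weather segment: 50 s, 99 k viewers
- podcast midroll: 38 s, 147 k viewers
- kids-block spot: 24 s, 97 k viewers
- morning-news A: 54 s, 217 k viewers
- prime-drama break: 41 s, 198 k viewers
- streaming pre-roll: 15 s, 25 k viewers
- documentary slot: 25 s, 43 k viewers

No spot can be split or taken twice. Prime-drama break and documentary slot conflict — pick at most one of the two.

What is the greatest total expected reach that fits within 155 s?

587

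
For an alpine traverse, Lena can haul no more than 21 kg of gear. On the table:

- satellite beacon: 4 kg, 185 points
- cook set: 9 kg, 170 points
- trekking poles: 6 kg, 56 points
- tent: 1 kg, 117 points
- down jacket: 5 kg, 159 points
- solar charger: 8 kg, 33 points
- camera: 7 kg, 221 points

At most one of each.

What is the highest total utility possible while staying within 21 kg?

693

The ratio heuristic lands on satellite beacon + tent + down jacket + camera (682) but leaves 4 kg idle.
The 5 kg tied up in down jacket is better spent on cook set — total rises to 693 (21 kg).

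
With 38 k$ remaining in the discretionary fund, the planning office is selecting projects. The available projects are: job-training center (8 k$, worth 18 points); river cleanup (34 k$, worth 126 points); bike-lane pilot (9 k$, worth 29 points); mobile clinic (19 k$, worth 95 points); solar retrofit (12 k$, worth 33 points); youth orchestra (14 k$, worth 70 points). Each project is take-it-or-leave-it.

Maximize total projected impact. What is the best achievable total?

Mobile clinic + youth orchestra uses 33 of the 38 k$ and totals 165.
No other feasible combination exceeds 165.

165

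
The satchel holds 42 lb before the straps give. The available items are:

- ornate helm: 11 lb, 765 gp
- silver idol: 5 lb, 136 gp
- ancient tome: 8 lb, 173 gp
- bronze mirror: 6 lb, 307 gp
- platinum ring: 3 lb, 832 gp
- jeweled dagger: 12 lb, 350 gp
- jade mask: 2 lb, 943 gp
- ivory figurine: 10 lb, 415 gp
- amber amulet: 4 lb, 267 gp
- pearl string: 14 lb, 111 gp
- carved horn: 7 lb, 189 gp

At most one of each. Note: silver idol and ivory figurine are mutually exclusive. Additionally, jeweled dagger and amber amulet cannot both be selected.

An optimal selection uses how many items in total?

6

Optimal total is 3529.
For example ornate helm + bronze mirror + platinum ring + jade mask + ivory figurine + amber amulet achieves it, using 36 lb.
All optima have 6 items.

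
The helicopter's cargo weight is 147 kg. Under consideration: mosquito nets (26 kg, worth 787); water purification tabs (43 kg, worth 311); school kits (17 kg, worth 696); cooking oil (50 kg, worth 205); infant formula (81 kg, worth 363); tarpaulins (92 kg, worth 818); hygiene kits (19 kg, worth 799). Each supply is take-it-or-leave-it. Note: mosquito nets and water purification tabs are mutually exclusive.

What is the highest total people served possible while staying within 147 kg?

2645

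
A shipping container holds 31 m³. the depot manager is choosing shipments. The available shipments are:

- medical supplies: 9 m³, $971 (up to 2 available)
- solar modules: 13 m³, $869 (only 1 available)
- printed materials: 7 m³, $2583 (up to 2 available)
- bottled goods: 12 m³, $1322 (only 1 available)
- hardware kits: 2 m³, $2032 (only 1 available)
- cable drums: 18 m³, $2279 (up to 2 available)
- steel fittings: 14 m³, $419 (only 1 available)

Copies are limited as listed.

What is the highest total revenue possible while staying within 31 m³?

Ranking by ratio (revenue/m³): hardware kits 1016.00, printed materials 369.00, cable drums 126.61, bottled goods 110.17.
Best packing: 2×printed materials + bottled goods + hardware kits — 28 m³, 8520 total.

8520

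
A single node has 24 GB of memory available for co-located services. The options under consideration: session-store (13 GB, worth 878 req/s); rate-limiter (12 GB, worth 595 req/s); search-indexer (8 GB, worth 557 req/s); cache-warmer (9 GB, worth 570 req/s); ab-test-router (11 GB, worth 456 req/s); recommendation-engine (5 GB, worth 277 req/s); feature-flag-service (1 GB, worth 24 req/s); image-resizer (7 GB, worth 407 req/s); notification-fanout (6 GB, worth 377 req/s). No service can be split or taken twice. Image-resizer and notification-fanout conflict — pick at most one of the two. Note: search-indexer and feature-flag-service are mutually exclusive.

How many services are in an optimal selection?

3

The maximum throughput within 24 GB is 1534.
search-indexer + cache-warmer + image-resizer hits 1534 at 24 GB.
Every optimal selection uses 3 services.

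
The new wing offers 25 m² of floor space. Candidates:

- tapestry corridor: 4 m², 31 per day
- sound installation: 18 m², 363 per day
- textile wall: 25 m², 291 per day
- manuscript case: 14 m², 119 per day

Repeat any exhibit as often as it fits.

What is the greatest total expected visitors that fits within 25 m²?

394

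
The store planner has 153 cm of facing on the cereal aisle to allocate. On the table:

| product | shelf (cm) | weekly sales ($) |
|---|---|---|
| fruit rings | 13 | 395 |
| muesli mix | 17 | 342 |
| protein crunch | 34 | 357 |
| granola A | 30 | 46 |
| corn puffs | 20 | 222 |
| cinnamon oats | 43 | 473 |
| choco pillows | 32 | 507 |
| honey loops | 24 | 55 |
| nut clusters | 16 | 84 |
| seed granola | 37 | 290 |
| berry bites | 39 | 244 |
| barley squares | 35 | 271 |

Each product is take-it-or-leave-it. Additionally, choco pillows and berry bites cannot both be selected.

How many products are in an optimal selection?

6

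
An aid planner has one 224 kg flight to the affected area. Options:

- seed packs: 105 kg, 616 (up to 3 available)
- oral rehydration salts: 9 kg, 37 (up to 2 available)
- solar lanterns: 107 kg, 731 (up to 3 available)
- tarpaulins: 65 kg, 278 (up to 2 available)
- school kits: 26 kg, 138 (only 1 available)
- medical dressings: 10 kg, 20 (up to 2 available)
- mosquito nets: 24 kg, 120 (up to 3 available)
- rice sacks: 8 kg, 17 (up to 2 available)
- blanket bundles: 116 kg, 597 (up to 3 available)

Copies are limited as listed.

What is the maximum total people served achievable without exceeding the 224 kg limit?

1499

Best packing: oral rehydration salts + 2×solar lanterns — 223 kg, 1499 total.
Nothing else within 224 kg beats 1499.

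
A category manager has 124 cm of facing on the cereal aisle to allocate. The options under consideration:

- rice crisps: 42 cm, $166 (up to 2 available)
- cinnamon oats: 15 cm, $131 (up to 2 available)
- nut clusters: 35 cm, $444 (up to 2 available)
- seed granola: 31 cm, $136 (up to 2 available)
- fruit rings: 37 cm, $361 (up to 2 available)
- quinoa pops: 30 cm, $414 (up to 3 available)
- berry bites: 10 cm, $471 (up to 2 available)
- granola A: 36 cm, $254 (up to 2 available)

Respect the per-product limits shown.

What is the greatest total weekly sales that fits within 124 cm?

2244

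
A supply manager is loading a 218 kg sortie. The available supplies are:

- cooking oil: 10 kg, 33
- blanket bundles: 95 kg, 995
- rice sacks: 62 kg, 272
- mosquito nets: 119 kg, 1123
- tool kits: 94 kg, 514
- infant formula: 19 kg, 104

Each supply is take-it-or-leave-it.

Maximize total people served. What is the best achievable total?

Density check — blanket bundles 10.47, mosquito nets 9.44, infant formula 5.47, tool kits 5.47 are the best per kg.
Blanket bundles + mosquito nets uses 214 of the 218 kg and totals 2118.

2118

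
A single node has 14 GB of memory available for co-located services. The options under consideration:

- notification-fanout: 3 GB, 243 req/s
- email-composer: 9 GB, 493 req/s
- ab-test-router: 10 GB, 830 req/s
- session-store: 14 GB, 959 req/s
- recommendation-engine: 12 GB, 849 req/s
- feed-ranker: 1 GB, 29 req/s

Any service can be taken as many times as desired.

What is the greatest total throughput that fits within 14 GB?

1102

Ranking by ratio (throughput/GB): ab-test-router 83.00, notification-fanout 81.00, recommendation-engine 70.75.
Best packing: notification-fanout + ab-test-router + feed-ranker — 14 GB, 1102 total.
Nothing else within 14 GB beats 1102.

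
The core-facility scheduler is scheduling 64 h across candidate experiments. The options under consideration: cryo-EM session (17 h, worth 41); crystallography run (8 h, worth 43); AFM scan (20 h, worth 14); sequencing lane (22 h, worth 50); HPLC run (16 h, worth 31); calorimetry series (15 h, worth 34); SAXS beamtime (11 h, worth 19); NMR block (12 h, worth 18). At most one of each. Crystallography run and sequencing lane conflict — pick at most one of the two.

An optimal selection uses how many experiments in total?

Best achievable expected citations is 155.
One optimal bundle: cryo-EM session + crystallography run + calorimetry series + SAXS beamtime + NMR block (63 h).
Every optimal selection uses 5 experiments.

5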